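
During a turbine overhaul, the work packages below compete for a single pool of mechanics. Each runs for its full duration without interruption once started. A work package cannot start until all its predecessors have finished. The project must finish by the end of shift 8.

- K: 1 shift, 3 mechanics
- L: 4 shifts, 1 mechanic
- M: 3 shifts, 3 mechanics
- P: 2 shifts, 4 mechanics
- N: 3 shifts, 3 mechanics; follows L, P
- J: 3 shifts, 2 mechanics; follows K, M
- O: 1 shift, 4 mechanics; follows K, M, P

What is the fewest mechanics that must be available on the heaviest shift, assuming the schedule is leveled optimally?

7

Early-start (K@1, L@1, M@1, P@1, N@5, J@4, O@4) gives peak 11: s1:11  s2:8  s3:4  s4:7  s5:5  s6:5  s7:3  s8:0.
Shift P→4, N→6, O→7.
Schedule K@1, L@1, M@1, P@4, N@6, J@4, O@7: s1:7  s2:4  s3:4  s4:7  s5:6  s6:5  s7:7  s8:3 — peak 7.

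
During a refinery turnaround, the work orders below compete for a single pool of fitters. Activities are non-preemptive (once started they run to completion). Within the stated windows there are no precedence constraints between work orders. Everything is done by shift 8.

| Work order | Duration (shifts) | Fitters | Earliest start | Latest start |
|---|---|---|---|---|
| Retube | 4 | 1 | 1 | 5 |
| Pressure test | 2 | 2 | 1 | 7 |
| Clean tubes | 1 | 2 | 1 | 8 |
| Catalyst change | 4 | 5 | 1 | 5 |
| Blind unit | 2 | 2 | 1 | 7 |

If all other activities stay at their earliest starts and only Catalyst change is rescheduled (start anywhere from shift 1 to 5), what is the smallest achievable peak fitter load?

Catalyst change@1: s1:12  s2:10  s3:6  s4:6  s5:0  s6:0  s7:0  s8:0 → peak 12
Catalyst change@2: s1:7  s2:10  s3:6  s4:6  s5:5  s6:0  s7:0  s8:0 → peak 10
Catalyst change@3: s1:7  s2:5  s3:6  s4:6  s5:5  s6:5  s7:0  s8:0 → peak 7
Catalyst change@4: s1:7  s2:5  s3:1  s4:6  s5:5  s6:5  s7:5  s8:0 → peak 7
Catalyst change@5: s1:7  s2:5  s3:1  s4:1  s5:5  s6:5  s7:5  s8:5 → peak 7
Best is Catalyst change@3, peak 7.

7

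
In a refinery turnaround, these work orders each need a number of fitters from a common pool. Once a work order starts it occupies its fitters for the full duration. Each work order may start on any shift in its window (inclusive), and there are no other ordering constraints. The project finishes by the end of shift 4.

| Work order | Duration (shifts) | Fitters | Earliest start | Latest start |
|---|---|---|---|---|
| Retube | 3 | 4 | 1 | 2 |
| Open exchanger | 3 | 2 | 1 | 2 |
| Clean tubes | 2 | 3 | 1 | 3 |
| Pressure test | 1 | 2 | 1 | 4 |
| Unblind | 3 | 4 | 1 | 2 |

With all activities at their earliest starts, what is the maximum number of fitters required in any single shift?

15

Early-start schedule: Retube@1, Open exchanger@1, Clean tubes@1, Pressure test@1, Unblind@1.
Load per shift: shift 1: 15, shift 2: 13, shift 3: 10, shift 4: 0.
Peak is 15.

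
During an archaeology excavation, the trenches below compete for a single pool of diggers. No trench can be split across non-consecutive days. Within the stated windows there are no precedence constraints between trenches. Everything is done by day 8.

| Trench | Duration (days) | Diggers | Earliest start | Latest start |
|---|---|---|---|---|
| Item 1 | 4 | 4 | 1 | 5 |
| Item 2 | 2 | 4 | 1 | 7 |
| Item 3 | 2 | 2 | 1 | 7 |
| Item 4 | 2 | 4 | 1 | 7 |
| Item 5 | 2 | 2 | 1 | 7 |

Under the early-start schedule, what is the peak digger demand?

16

Early-start schedule: Item 1@1, Item 2@1, Item 3@1, Item 4@1, Item 5@1.
Load per day: day 1: 16, day 2: 16, day 3: 4, day 4: 4, day 5: 0, day 6: 0, day 7: 0, day 8: 0.
Peak is 16.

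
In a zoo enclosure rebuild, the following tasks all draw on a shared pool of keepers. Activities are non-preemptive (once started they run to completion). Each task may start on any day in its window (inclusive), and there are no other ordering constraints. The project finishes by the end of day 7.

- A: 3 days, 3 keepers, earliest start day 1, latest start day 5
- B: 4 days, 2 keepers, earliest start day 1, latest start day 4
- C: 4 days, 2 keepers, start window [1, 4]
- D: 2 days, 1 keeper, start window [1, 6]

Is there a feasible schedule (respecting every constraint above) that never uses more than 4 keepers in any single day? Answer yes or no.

Schedule A@1, B@4, C@4, D@1: d1:4  d2:4  d3:3  d4:4  d5:4  d6:4  d7:4 — peak 4 ≤ 4.

yes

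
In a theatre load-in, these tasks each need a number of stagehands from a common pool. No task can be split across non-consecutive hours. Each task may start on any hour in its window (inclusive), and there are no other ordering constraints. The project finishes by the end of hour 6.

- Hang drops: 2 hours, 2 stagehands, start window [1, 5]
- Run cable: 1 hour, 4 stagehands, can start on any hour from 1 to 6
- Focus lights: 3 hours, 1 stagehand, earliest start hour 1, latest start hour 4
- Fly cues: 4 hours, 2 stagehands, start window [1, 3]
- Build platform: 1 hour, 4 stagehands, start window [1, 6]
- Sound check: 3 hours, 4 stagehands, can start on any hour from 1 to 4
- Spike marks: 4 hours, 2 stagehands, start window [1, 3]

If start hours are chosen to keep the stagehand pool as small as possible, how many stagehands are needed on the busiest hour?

8

Early-start (Hang drops@1, Run cable@1, Focus lights@1, Fly cues@1, Build platform@1, Sound check@1, Spike marks@1) gives peak 19: h1:19  h2:11  h3:9  h4:4  h5:0  h6:0.
Shift Fly cues→2, Build platform→6, Sound check→4, Spike marks→2.
Schedule Hang drops@1, Run cable@1, Focus lights@1, Fly cues@2, Build platform@6, Sound check@4, Spike marks@2: h1:7  h2:7  h3:5  h4:8  h5:8  h6:8 — peak 8.
Total stagehand-hours = 43 over 6 hours ⇒ peak ≥ ⌈43/6⌉ = 8, so 8 is optimal.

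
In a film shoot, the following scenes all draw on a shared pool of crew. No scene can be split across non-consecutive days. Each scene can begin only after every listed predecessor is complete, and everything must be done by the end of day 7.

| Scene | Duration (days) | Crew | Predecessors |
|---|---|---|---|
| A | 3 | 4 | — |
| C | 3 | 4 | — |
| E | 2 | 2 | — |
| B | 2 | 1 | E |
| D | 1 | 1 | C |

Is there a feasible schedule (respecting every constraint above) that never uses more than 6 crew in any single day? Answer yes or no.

Schedule A@1, C@4, E@1, B@3, D@7: d1:6  d2:6  d3:5  d4:5  d5:4  d6:4  d7:1 — peak 6 ≤ 6.

yes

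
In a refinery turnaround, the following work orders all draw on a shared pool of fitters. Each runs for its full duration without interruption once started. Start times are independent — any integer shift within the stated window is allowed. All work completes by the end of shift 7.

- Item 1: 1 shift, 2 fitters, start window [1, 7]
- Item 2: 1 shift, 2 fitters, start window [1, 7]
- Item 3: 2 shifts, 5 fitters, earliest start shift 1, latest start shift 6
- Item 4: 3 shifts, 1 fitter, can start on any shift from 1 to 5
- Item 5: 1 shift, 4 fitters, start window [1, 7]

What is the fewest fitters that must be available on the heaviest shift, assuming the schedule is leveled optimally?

Early-start (Item 1@1, Item 2@1, Item 3@1, Item 4@1, Item 5@1) gives peak 14: s1:14  s2:6  s3:1  s4:0  s5:0  s6:0  s7:0.
Shift Item 3→2, Item 4→4, Item 5→4.
Schedule Item 1@1, Item 2@1, Item 3@2, Item 4@4, Item 5@4: s1:4  s2:5  s3:5  s4:5  s5:1  s6:1  s7:0 — peak 5.

5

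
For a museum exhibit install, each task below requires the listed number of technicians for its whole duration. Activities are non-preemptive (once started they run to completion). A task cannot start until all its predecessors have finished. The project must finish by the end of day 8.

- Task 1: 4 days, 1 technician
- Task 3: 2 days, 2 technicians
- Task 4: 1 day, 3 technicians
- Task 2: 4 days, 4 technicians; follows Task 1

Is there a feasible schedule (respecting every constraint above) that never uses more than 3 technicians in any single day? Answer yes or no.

Total technician-days = 27; over 8 days the average is 27/8 > 3, so some day must exceed 3.

no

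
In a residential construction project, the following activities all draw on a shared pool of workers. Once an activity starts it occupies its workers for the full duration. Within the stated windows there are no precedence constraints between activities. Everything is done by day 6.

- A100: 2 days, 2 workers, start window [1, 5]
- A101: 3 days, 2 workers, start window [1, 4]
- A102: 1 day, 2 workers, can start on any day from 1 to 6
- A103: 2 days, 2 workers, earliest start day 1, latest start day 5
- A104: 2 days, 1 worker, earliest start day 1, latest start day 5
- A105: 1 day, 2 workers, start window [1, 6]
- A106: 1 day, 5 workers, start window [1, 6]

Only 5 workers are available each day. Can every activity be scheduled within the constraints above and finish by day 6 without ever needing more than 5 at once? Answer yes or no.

yes

Schedule A100@1, A101@1, A102@3, A103@4, A104@1, A105@4, A106@6: d1:5  d2:5  d3:4  d4:4  d5:2  d6:5 — peak 5 ≤ 5.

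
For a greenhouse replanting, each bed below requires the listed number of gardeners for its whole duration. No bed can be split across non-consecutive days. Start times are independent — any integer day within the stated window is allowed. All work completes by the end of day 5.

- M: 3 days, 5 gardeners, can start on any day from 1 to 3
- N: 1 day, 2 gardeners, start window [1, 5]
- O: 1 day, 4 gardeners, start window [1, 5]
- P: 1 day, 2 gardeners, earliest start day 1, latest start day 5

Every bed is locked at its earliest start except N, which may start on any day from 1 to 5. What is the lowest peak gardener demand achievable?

N@1: d1:13  d2:5  d3:5  d4:0  d5:0 → peak 13
N@2: d1:11  d2:7  d3:5  d4:0  d5:0 → peak 11
N@3: d1:11  d2:5  d3:7  d4:0  d5:0 → peak 11
N@4: d1:11  d2:5  d3:5  d4:2  d5:0 → peak 11
N@5: d1:11  d2:5  d3:5  d4:0  d5:2 → peak 11
Best is N@2, peak 11.

11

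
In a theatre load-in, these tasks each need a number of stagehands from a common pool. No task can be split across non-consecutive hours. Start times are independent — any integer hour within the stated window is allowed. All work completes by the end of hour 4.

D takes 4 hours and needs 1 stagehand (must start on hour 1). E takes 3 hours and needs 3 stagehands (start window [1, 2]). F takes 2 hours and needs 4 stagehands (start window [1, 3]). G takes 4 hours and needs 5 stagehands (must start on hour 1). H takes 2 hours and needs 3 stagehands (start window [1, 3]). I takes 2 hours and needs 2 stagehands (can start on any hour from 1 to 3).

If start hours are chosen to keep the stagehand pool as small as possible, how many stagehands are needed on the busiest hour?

Early-start (D@1, E@1, F@1, G@1, H@1, I@1) gives peak 18: h1:18  h2:18  h3:9  h4:6.
Shift H→3, I→3.
Schedule D@1, E@1, F@1, G@1, H@3, I@3: h1:13  h2:13  h3:14  h4:11 — peak 14.

14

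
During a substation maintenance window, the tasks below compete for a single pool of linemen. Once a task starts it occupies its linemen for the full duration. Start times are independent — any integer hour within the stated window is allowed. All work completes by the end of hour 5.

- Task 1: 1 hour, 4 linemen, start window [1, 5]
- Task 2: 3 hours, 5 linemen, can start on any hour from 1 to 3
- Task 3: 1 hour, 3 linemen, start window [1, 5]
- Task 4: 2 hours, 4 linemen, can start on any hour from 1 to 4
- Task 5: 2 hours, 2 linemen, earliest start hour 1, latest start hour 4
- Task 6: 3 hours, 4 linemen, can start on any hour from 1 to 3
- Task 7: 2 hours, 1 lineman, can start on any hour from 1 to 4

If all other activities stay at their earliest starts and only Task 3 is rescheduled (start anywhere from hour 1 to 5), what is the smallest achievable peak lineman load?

Task 3@1: h1:23  h2:16  h3:9  h4:0  h5:0 → peak 23
Task 3@2: h1:20  h2:19  h3:9  h4:0  h5:0 → peak 20
Task 3@3: h1:20  h2:16  h3:12  h4:0  h5:0 → peak 20
Task 3@4: h1:20  h2:16  h3:9  h4:3  h5:0 → peak 20
Task 3@5: h1:20  h2:16  h3:9  h4:0  h5:3 → peak 20
Best is Task 3@2, peak 20.

20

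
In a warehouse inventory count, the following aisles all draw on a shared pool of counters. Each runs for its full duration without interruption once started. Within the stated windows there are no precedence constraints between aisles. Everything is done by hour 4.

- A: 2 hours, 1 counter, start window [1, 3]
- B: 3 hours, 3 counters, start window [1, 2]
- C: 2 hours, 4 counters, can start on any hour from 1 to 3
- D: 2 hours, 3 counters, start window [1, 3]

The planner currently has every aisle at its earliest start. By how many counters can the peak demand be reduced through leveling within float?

Early-start peak: h1:11  h2:11  h3:3  h4:0 ⇒ 11.
Leveled (A@1, B@1, C@3, D@1): h1:7  h2:7  h3:7  h4:4 ⇒ 7.
Reduction 11 − 7 = 4.

4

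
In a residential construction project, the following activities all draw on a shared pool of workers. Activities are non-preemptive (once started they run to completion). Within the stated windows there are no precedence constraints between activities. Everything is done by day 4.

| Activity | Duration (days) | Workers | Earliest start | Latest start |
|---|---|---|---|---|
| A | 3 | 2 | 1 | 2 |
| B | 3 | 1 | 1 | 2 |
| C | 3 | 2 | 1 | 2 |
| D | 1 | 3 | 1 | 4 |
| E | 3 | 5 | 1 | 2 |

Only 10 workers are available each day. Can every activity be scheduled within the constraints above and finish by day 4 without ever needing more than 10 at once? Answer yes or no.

Schedule A@1, B@1, C@1, D@1, E@2: d1:8  d2:10  d3:10  d4:5 — peak 10 ≤ 10.

yes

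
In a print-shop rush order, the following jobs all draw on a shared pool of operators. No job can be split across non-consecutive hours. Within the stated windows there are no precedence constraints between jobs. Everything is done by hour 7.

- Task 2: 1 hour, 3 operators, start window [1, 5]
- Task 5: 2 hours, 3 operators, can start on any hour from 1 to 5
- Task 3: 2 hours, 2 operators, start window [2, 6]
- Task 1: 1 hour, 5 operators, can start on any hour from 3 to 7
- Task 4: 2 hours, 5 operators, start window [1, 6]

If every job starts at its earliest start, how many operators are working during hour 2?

At early start, hour 2 has: Task 5, Task 3, Task 4.
Demand: 3 + 2 + 5 = 10.

10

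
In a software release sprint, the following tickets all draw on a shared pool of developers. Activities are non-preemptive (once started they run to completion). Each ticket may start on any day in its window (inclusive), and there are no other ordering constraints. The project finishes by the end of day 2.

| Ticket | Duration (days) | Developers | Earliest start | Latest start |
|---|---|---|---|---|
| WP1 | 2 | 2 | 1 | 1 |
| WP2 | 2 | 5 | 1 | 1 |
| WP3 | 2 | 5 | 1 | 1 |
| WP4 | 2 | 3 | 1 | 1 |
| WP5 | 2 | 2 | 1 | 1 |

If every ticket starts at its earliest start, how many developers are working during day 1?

17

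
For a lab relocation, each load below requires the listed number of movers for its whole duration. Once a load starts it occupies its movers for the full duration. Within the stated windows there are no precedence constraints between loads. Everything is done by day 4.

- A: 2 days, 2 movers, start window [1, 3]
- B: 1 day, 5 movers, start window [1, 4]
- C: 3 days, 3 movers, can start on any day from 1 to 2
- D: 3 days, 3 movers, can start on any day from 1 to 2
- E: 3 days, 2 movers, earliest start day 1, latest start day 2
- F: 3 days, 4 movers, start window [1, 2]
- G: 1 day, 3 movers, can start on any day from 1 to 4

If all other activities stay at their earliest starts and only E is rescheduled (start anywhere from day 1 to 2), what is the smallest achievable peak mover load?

20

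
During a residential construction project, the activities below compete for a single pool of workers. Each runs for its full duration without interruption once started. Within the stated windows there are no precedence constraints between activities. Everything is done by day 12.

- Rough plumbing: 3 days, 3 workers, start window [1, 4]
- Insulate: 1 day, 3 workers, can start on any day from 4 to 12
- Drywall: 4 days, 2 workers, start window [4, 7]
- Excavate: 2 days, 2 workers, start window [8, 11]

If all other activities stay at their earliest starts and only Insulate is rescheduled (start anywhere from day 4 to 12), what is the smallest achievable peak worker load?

3

Insulate@4: d1:3  d2:3  d3:3  d4:5  d5:2  d6:2  d7:2  d8:2  d9:2  d10:0  d11:0  d12:0 → peak 5
Insulate@5: d1:3  d2:3  d3:3  d4:2  d5:5  d6:2  d7:2  d8:2  d9:2  d10:0  d11:0  d12:0 → peak 5
Insulate@6: d1:3  d2:3  d3:3  d4:2  d5:2  d6:5  d7:2  d8:2  d9:2  d10:0  d11:0  d12:0 → peak 5
Insulate@7: d1:3  d2:3  d3:3  d4:2  d5:2  d6:2  d7:5  d8:2  d9:2  d10:0  d11:0  d12:0 → peak 5
Insulate@8: d1:3  d2:3  d3:3  d4:2  d5:2  d6:2  d7:2  d8:5  d9:2  d10:0  d11:0  d12:0 → peak 5
Insulate@9: d1:3  d2:3  d3:3  d4:2  d5:2  d6:2  d7:2  d8:2  d9:5  d10:0  d11:0  d12:0 → peak 5
Insulate@10: d1:3  d2:3  d3:3  d4:2  d5:2  d6:2  d7:2  d8:2  d9:2  d10:3  d11:0  d12:0 → peak 3
Insulate@11: d1:3  d2:3  d3:3  d4:2  d5:2  d6:2  d7:2  d8:2  d9:2  d10:0  d11:3  d12:0 → peak 3
Insulate@12: d1:3  d2:3  d3:3  d4:2  d5:2  d6:2  d7:2  d8:2  d9:2  d10:0  d11:0  d12:3 → peak 3
Best is Insulate@10, peak 3.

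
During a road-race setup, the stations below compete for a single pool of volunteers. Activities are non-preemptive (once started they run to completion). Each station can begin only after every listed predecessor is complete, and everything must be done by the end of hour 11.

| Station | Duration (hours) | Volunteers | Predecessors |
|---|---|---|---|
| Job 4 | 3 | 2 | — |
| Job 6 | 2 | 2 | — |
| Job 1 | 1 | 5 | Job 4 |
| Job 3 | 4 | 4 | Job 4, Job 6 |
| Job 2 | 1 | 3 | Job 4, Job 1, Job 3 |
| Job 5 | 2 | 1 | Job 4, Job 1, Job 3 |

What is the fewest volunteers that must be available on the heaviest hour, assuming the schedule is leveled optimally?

5

Early-start (Job 4@1, Job 6@1, Job 1@4, Job 3@4, Job 2@8, Job 5@8) gives peak 9: h1:4  h2:4  h3:2  h4:9  h5:4  h6:4  h7:4  h8:4  h9:1  h10:0  h11:0.
Shift Job 3→5, Job 2→9, Job 5→9.
Schedule Job 4@1, Job 6@1, Job 1@4, Job 3@5, Job 2@9, Job 5@9: h1:4  h2:4  h3:2  h4:5  h5:4  h6:4  h7:4  h8:4  h9:4  h10:1  h11:0 — peak 5.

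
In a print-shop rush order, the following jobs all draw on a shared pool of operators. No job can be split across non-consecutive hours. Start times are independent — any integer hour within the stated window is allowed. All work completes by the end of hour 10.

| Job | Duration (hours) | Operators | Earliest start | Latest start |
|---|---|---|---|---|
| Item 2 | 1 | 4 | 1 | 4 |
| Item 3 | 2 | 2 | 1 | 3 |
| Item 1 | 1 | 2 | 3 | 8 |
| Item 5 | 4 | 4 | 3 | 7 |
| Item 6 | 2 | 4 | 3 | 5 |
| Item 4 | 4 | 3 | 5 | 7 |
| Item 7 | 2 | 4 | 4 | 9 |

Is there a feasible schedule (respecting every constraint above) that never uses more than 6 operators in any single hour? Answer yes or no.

The minimum achievable peak is 7; 6 < 7, so no feasible schedule stays within the cap.

no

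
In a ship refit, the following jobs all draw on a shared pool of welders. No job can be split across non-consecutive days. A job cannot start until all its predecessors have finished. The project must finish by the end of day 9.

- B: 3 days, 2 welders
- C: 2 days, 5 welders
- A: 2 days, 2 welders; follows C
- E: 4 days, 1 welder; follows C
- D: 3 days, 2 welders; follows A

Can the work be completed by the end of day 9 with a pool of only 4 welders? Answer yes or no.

no

The minimum achievable peak is 5; 4 < 5, so no feasible schedule stays within the cap.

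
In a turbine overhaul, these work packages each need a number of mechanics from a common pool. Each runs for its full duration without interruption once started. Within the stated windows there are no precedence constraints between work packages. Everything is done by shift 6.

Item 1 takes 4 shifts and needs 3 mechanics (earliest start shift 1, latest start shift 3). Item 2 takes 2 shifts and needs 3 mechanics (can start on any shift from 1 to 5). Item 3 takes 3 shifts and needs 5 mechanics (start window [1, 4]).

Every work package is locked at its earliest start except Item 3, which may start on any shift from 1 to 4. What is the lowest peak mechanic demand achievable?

Item 3@1: s1:11  s2:11  s3:8  s4:3  s5:0  s6:0 → peak 11
Item 3@2: s1:6  s2:11  s3:8  s4:8  s5:0  s6:0 → peak 11
Item 3@3: s1:6  s2:6  s3:8  s4:8  s5:5  s6:0 → peak 8
Item 3@4: s1:6  s2:6  s3:3  s4:8  s5:5  s6:5 → peak 8
Best is Item 3@3, peak 8.

8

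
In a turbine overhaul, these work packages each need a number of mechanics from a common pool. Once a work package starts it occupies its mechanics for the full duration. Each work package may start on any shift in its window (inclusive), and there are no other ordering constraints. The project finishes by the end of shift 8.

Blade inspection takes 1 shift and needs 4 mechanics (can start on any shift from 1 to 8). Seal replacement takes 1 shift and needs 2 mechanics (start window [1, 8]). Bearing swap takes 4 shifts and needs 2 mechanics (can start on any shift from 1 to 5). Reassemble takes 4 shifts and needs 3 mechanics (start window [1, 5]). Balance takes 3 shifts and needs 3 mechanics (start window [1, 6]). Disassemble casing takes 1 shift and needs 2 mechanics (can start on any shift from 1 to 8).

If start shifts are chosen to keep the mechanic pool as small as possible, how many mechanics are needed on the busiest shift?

Early-start (Blade inspection@1, Seal replacement@1, Bearing swap@1, Reassemble@1, Balance@1, Disassemble casing@1) gives peak 16: s1:16  s2:8  s3:8  s4:5  s5:0  s6:0  s7:0  s8:0.
Shift Seal replacement→2, Bearing swap→3, Reassemble→2, Balance→6, Disassemble casing→7.
Schedule Blade inspection@1, Seal replacement@2, Bearing swap@3, Reassemble@2, Balance@6, Disassemble casing@7: s1:4  s2:5  s3:5  s4:5  s5:5  s6:5  s7:5  s8:3 — peak 5.
Total mechanic-shifts = 37 over 8 shifts ⇒ peak ≥ ⌈37/8⌉ = 5, so 5 is optimal.

5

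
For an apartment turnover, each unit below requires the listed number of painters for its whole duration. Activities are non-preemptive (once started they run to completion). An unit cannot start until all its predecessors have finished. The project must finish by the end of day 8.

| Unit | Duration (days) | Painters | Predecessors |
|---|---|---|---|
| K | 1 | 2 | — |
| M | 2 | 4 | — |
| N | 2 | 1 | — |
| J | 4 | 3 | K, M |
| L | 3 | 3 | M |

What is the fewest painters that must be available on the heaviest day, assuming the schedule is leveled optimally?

Early-start (K@1, M@1, N@1, J@3, L@3) gives peak 7: d1:7  d2:5  d3:6  d4:6  d5:6  d6:3  d7:0  d8:0.
Shift N→2, L→4.
Schedule K@1, M@1, N@2, J@3, L@4: d1:6  d2:5  d3:4  d4:6  d5:6  d6:6  d7:0  d8:0 — peak 6.

6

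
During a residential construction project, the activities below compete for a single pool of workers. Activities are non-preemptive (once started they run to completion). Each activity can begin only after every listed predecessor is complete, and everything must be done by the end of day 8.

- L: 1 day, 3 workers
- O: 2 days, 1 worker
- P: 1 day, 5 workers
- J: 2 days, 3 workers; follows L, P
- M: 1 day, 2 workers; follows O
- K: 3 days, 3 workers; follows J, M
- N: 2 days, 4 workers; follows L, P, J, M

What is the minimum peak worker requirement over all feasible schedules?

7

Early-start (L@1, O@1, P@1, J@2, M@3, K@4, N@4) gives peak 9: d1:9  d2:4  d3:5  d4:7  d5:7  d6:3  d7:0  d8:0.
Shift P→2, J→3, K→5, N→5.
Schedule L@1, O@1, P@2, J@3, M@3, K@5, N@5: d1:4  d2:6  d3:5  d4:3  d5:7  d6:7  d7:3  d8:0 — peak 7.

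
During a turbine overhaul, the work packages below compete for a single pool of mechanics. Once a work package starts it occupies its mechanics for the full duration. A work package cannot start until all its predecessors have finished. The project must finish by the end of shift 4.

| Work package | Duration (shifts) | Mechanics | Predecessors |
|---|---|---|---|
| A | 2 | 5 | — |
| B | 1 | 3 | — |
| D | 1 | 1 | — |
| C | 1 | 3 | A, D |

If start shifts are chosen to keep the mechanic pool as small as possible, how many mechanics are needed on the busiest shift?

5

Early-start (A@1, B@1, D@1, C@3) gives peak 9: s1:9  s2:5  s3:3  s4:0.
Shift B→3, D→3, C→4.
Schedule A@1, B@3, D@3, C@4: s1:5  s2:5  s3:4  s4:3 — peak 5.
Total mechanic-shifts = 17 over 4 shifts ⇒ peak ≥ ⌈17/4⌉ = 5, so 5 is optimal.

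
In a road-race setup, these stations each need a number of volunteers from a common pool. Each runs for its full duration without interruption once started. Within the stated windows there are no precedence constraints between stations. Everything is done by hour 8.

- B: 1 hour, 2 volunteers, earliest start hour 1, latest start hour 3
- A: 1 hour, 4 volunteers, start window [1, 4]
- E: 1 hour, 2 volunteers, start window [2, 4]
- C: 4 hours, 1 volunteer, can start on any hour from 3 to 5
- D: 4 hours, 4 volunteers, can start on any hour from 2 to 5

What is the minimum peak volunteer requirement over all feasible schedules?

Early-start (B@1, A@1, E@2, C@3, D@2) gives peak 6: h1:6  h2:6  h3:5  h4:5  h5:5  h6:1  h7:0  h8:0.
Shift A→2, E→3, D→4.
Schedule B@1, A@2, E@3, C@3, D@4: h1:2  h2:4  h3:3  h4:5  h5:5  h6:5  h7:4  h8:0 — peak 5.

5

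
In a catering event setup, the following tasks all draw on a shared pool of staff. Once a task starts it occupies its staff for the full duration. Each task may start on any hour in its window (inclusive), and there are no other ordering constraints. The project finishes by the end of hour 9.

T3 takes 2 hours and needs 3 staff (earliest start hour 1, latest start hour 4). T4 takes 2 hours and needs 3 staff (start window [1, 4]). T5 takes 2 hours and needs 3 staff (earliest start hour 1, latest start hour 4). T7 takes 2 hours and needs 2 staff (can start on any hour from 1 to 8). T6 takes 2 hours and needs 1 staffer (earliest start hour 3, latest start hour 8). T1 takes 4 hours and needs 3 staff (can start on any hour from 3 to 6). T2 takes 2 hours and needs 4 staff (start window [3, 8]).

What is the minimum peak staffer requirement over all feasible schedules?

6

Early-start (T3@1, T4@1, T5@1, T7@1, T6@3, T1@3, T2@3) gives peak 11: h1:11  h2:11  h3:8  h4:8  h5:3  h6:3  h7:0  h8:0  h9:0.
Shift T5→3, T7→5, T6→5, T2→7.
Schedule T3@1, T4@1, T5@3, T7@5, T6@5, T1@3, T2@7: h1:6  h2:6  h3:6  h4:6  h5:6  h6:6  h7:4  h8:4  h9:0 — peak 6.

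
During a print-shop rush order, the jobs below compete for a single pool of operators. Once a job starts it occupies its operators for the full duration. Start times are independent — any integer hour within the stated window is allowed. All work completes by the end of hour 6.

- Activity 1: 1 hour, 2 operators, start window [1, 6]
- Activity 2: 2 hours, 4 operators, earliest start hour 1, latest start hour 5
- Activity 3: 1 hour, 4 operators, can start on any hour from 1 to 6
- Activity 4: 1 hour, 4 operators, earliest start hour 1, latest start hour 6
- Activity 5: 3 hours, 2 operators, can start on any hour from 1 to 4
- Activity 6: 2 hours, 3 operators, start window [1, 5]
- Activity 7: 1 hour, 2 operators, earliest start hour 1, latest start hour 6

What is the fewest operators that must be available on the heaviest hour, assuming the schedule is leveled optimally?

6

Early-start (Activity 1@1, Activity 2@1, Activity 3@1, Activity 4@1, Activity 5@1, Activity 6@1, Activity 7@1) gives peak 21: h1:21  h2:9  h3:2  h4:0  h5:0  h6:0.
Shift Activity 3→3, Activity 4→4, Activity 5→2, Activity 6→5, Activity 7→5.
Schedule Activity 1@1, Activity 2@1, Activity 3@3, Activity 4@4, Activity 5@2, Activity 6@5, Activity 7@5: h1:6  h2:6  h3:6  h4:6  h5:5  h6:3 — peak 6.
Total operator-hours = 32 over 6 hours ⇒ peak ≥ ⌈32/6⌉ = 6, so 6 is optimal.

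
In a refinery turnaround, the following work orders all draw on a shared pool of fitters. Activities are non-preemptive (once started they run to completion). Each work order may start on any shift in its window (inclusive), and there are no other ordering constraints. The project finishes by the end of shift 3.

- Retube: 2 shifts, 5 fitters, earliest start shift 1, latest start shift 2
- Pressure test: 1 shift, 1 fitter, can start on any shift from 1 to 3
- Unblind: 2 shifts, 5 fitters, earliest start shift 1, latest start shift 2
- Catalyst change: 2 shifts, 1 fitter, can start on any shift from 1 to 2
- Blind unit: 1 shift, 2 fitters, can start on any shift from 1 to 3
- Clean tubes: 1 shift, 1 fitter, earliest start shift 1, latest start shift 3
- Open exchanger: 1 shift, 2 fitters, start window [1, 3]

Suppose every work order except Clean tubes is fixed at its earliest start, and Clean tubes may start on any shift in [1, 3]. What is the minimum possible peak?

16

Clean tubes@1: s1:17  s2:11  s3:0 → peak 17
Clean tubes@2: s1:16  s2:12  s3:0 → peak 16
Clean tubes@3: s1:16  s2:11  s3:1 → peak 16
Best is Clean tubes@2, peak 16.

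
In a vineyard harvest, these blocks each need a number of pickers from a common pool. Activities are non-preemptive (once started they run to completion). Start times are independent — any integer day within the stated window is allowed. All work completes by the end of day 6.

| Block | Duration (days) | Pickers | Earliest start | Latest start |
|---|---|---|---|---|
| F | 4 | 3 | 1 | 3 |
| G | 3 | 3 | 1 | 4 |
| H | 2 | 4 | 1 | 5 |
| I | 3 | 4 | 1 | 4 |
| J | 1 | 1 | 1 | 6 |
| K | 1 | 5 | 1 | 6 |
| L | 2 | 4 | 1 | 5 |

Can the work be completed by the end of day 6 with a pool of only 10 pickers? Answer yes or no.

Schedule F@1, G@1, H@1, I@3, J@4, K@6, L@5: d1:10  d2:10  d3:10  d4:8  d5:8  d6:9 — peak 10 ≤ 10.

yes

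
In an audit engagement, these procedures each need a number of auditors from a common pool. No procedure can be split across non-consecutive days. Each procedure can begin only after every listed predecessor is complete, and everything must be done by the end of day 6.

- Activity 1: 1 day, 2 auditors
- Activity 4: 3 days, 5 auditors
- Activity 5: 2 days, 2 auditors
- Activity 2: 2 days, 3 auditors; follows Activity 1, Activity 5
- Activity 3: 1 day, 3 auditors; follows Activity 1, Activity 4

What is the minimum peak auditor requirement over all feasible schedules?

Early-start (Activity 1@1, Activity 4@1, Activity 5@1, Activity 2@3, Activity 3@4) gives peak 9: d1:9  d2:7  d3:8  d4:6  d5:0  d6:0.
Shift Activity 5→2, Activity 2→4.
Schedule Activity 1@1, Activity 4@1, Activity 5@2, Activity 2@4, Activity 3@4: d1:7  d2:7  d3:7  d4:6  d5:3  d6:0 — peak 7.

7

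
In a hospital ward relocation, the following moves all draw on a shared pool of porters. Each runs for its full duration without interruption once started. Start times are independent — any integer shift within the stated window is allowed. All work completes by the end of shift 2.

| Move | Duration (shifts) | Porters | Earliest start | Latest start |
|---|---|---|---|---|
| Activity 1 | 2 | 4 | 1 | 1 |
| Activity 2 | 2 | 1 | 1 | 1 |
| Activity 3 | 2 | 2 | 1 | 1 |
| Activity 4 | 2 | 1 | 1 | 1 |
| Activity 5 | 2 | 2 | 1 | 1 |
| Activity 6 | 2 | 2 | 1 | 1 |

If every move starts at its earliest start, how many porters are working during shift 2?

At early start, shift 2 has: Activity 1, Activity 2, Activity 3, Activity 4, Activity 5, Activity 6.
Demand: 4 + 1 + 2 + 1 + 2 + 2 = 12.

12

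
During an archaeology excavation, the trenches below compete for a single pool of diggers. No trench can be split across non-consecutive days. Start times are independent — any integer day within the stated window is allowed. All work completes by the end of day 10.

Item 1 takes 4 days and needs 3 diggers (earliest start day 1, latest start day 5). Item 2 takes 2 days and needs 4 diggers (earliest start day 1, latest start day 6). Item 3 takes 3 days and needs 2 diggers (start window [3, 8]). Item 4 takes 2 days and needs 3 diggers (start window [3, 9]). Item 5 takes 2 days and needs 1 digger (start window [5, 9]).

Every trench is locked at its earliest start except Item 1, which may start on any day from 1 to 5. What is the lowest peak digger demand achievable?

6

Item 1@1: d1:7  d2:7  d3:8  d4:8  d5:3  d6:1  d7:0  d8:0  d9:0  d10:0 → peak 8
Item 1@2: d1:4  d2:7  d3:8  d4:8  d5:6  d6:1  d7:0  d8:0  d9:0  d10:0 → peak 8
Item 1@3: d1:4  d2:4  d3:8  d4:8  d5:6  d6:4  d7:0  d8:0  d9:0  d10:0 → peak 8
Item 1@4: d1:4  d2:4  d3:5  d4:8  d5:6  d6:4  d7:3  d8:0  d9:0  d10:0 → peak 8
Item 1@5: d1:4  d2:4  d3:5  d4:5  d5:6  d6:4  d7:3  d8:3  d9:0  d10:0 → peak 6
Best is Item 1@5, peak 6.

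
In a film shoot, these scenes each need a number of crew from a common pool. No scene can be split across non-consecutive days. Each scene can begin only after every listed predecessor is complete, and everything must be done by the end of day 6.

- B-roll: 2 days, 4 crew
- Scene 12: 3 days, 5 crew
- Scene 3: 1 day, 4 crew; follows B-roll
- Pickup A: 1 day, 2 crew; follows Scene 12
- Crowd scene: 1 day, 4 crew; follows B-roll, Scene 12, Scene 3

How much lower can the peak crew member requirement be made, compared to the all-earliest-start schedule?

Early-start peak: d1:9  d2:9  d3:9  d4:6  d5:0  d6:0 ⇒ 9.
Leveled (B-roll@1, Scene 12@1, Scene 3@3, Pickup A@4, Crowd scene@4): d1:9  d2:9  d3:9  d4:6  d5:0  d6:0 ⇒ 9.
Reduction 9 − 9 = 0.

0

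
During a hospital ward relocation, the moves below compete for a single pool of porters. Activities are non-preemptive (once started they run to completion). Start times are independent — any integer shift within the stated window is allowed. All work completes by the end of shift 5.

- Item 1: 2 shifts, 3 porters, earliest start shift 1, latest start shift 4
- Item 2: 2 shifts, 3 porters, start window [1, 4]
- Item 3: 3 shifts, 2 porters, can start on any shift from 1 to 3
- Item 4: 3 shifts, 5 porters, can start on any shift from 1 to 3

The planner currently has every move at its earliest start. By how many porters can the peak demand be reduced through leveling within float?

Early-start peak: s1:13  s2:13  s3:7  s4:0  s5:0 ⇒ 13.
Leveled (Item 1@1, Item 2@1, Item 3@3, Item 4@3): s1:6  s2:6  s3:7  s4:7  s5:7 ⇒ 7.
Reduction 13 − 7 = 6.

6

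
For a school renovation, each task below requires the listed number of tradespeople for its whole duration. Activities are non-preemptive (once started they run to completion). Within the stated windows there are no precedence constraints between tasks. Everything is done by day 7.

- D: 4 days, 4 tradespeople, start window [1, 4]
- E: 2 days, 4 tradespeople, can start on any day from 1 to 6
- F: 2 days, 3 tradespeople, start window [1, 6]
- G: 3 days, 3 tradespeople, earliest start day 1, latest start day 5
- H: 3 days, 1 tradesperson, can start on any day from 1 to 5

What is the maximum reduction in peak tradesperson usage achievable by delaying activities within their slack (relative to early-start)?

8

Early-start peak: d1:15  d2:15  d3:8  d4:4  d5:0  d6:0  d7:0 ⇒ 15.
Leveled (D@1, E@6, F@1, G@3, H@5): d1:7  d2:7  d3:7  d4:7  d5:4  d6:5  d7:5 ⇒ 7.
Reduction 15 − 7 = 8.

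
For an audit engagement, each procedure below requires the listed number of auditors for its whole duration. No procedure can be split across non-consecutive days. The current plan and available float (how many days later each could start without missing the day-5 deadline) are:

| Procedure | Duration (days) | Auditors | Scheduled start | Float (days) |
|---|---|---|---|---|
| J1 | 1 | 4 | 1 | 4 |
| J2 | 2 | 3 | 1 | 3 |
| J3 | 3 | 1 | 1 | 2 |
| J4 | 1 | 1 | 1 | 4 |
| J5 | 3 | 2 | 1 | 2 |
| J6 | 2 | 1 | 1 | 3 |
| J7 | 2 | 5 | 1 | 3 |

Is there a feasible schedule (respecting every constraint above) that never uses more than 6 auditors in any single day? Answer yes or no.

no

Total auditor-days = 32; over 5 days the average is 32/5 > 6, so some day must exceed 6.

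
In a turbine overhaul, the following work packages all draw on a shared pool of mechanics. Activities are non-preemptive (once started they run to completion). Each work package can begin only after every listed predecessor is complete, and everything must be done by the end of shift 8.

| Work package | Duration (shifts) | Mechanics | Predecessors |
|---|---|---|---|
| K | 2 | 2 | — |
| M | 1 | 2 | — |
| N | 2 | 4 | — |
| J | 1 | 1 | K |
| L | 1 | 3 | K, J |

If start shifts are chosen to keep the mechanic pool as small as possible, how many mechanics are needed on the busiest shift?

Early-start (K@1, M@1, N@1, J@3, L@4) gives peak 8: s1:8  s2:6  s3:1  s4:3  s5:0  s6:0  s7:0  s8:0.
Shift N→3, J→5, L→6.
Schedule K@1, M@1, N@3, J@5, L@6: s1:4  s2:2  s3:4  s4:4  s5:1  s6:3  s7:0  s8:0 — peak 4.

4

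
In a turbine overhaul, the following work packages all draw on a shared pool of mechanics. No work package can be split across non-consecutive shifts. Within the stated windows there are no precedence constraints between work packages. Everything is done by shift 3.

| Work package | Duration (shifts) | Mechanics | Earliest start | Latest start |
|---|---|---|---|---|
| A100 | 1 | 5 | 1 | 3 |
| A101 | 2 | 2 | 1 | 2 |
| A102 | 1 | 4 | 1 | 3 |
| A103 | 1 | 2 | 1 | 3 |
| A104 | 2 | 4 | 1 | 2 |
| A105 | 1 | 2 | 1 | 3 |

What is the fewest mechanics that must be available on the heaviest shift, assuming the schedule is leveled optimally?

9

Early-start (A100@1, A101@1, A102@1, A103@1, A104@1, A105@1) gives peak 19: s1:19  s2:6  s3:0.
Shift A102→3, A104→2, A105→2.
Schedule A100@1, A101@1, A102@3, A103@1, A104@2, A105@2: s1:9  s2:8  s3:8 — peak 9.
Total mechanic-shifts = 25 over 3 shifts ⇒ peak ≥ ⌈25/3⌉ = 9, so 9 is optimal.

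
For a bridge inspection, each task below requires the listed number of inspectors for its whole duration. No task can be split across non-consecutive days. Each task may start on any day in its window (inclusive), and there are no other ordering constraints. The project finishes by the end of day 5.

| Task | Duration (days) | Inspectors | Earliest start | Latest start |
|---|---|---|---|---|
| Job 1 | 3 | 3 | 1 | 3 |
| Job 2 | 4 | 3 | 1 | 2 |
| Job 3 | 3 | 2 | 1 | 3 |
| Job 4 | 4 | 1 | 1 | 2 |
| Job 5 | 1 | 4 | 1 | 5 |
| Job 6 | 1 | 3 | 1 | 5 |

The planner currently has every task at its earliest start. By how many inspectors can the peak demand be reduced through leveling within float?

7

Early-start peak: d1:16  d2:9  d3:9  d4:4  d5:0 ⇒ 16.
Leveled (Job 1@1, Job 2@1, Job 3@1, Job 4@1, Job 5@4, Job 6@5): d1:9  d2:9  d3:9  d4:8  d5:3 ⇒ 9.
Reduction 16 − 9 = 7.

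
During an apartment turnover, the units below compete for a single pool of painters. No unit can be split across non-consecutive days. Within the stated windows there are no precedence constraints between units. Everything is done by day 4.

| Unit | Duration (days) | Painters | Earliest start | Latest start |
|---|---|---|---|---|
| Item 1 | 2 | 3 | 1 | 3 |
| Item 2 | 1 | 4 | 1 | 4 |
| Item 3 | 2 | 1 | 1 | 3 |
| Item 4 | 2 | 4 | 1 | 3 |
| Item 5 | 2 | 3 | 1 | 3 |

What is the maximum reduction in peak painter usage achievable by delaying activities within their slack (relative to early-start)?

Early-start peak: d1:15  d2:11  d3:0  d4:0 ⇒ 15.
Leveled (Item 1@1, Item 2@1, Item 3@1, Item 4@2, Item 5@3): d1:8  d2:8  d3:7  d4:3 ⇒ 8.
Reduction 15 − 8 = 7.

7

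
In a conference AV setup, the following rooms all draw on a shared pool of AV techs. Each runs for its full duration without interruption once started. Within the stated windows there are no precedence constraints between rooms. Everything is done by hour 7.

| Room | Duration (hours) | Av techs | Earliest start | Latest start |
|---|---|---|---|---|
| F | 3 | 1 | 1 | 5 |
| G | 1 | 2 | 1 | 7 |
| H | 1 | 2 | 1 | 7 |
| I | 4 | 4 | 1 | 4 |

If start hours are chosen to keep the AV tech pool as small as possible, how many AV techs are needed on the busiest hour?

4

Early-start (F@1, G@1, H@1, I@1) gives peak 9: h1:9  h2:5  h3:5  h4:4  h5:0  h6:0  h7:0.
Shift H→2, I→4.
Schedule F@1, G@1, H@2, I@4: h1:3  h2:3  h3:1  h4:4  h5:4  h6:4  h7:4 — peak 4.
Total AV tech-hours = 23 over 7 hours ⇒ peak ≥ ⌈23/7⌉ = 4, so 4 is optimal.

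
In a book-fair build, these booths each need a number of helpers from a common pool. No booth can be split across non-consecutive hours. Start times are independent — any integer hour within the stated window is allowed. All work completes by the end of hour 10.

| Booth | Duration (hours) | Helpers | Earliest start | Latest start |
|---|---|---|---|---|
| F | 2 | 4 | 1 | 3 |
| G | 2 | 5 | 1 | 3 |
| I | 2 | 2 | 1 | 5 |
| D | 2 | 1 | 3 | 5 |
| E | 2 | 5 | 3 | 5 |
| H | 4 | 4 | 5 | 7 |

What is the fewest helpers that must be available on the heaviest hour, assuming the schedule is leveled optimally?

6

Early-start (F@1, G@1, I@1, D@3, E@3, H@5) gives peak 11: h1:11  h2:11  h3:6  h4:6  h5:4  h6:4  h7:4  h8:4  h9:0  h10:0.
Shift G→3, E→5, H→7.
Schedule F@1, G@3, I@1, D@3, E@5, H@7: h1:6  h2:6  h3:6  h4:6  h5:5  h6:5  h7:4  h8:4  h9:4  h10:4 — peak 6.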